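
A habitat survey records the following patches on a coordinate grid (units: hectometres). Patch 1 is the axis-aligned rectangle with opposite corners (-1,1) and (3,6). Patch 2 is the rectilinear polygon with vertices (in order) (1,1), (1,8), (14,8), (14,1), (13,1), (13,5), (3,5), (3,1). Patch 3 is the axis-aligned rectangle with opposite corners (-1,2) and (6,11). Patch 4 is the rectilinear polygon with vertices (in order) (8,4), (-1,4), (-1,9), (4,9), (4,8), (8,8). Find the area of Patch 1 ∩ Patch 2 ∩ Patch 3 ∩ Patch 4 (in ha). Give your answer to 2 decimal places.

The intersection is the polygon with vertices (3,6), (3,5), (3,4), (1,4), (1,6).
By the shoelace formula its area is 4.00.

4.00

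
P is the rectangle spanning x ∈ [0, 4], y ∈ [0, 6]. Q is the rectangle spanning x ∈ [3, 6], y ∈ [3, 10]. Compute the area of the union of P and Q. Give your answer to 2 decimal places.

42.00

By inclusion–exclusion:
Individual areas: |P| = 24, |Q| = 21.
|P∩Q|: x∈[3,4], y∈[3,6] → 1·3 = 3.
|P ∪ Q| = 45 − 3 = 42.00.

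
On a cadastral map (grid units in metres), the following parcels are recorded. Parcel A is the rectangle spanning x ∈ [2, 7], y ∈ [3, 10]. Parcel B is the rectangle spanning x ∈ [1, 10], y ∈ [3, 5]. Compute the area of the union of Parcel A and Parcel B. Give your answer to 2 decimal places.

43.00

By inclusion–exclusion:
Individual areas: |Parcel A| = 35, |Parcel B| = 18.
|Parcel A∩Parcel B|: x∈[2,7], y∈[3,5] → 5·2 = 10.
|Parcel A ∪ Parcel B| = 53 − 10 = 43.00.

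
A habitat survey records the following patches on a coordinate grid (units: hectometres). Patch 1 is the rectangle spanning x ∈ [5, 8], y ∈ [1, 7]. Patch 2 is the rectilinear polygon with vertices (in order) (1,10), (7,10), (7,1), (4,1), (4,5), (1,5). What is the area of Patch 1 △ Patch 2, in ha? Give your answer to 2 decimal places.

36.00

|Patch 1| = 18, |Patch 2| = 42, |Patch 1∩Patch 2| = 12.
|Patch 1 △ Patch 2| = |Patch 1| + |Patch 2| − 2·|Patch 1∩Patch 2| = 18 + 42 − 24 = 36.00.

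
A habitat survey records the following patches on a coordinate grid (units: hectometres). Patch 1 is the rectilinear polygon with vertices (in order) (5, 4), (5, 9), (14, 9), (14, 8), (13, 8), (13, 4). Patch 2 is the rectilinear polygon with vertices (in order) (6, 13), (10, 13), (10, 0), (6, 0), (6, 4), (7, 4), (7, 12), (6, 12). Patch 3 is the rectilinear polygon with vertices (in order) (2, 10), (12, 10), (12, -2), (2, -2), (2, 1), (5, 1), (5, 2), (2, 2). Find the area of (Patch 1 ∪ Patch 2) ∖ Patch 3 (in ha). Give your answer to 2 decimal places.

|Patch 1 ∪ Patch 2| = 70.
|(Patch 1 ∪ Patch 2) ∩ Patch 3| = 54.
|(Patch 1 ∪ Patch 2) ∖ Patch 3| = 70 − 54 = 16.00.

16.00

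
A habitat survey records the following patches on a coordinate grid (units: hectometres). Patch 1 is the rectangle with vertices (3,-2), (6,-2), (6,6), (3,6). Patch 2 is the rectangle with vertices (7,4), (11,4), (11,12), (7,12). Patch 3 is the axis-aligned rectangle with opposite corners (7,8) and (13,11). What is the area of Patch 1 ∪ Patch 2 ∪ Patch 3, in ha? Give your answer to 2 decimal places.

By inclusion–exclusion:
Individual areas: |Patch 1| = 24, |Patch 2| = 32, |Patch 3| = 18.
|Patch 1∩Patch 2| = 0 (no overlap).
|Patch 1∩Patch 3| = 0 (no overlap).
|Patch 2∩Patch 3|: x∈[7,11], y∈[8,11] → 4·3 = 12.
|Patch 1∩Patch 2∩Patch 3| = 0.
|Patch 1 ∪ Patch 2 ∪ Patch 3| = 74 − 12 + 0 = 62.00.

62.00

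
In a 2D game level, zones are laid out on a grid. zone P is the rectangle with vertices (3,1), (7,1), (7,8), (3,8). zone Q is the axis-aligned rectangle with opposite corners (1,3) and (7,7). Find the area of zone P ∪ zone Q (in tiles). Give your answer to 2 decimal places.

By inclusion–exclusion:
Individual areas: |zone P| = 28, |zone Q| = 24.
|zone P∩zone Q|: x∈[3,7], y∈[3,7] → 4·4 = 16.
|zone P ∪ zone Q| = 52 − 16 = 36.00.

36.00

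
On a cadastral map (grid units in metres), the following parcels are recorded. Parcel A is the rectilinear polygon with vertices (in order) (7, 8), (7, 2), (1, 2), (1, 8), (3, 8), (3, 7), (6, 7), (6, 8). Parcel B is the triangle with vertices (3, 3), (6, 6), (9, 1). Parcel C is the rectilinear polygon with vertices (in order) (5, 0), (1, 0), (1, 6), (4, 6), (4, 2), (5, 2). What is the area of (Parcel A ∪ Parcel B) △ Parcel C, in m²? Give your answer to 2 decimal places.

|Parcel A ∪ Parcel B| = 35.8333.
|(Parcel A ∪ Parcel B) ∩ Parcel C| = 12.
|(Parcel A ∪ Parcel B) △ Parcel C| = 35.8333 + 20 − 24 = 31.83.

31.83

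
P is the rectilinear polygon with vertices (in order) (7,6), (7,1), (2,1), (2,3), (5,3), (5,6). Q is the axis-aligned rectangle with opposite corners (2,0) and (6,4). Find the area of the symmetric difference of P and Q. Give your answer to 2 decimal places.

|P| = 16, |Q| = 16, |P∩Q| = 9.
|P △ Q| = |P| + |Q| − 2·|P∩Q| = 16 + 16 − 18 = 14.00.

14.00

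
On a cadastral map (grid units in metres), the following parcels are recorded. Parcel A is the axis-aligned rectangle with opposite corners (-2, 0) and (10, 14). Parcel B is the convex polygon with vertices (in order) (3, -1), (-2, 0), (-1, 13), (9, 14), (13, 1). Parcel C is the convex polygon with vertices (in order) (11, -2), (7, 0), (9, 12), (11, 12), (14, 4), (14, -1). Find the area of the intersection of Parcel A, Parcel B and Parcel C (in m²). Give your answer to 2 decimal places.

The intersection is the polygon with vertices (8,0), (7,0), (9,12), (9.615,12), (10,10.75), (10,0.4).
By the shoelace formula its area is 23.36.

23.36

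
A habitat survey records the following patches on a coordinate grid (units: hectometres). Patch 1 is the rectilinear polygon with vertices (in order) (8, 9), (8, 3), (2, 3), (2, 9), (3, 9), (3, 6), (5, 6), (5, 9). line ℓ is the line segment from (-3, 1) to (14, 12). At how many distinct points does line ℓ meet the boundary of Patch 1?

4

The segment meets the boundary at (8,8.118), (5,6.176), (4.727,6), (2,4.235).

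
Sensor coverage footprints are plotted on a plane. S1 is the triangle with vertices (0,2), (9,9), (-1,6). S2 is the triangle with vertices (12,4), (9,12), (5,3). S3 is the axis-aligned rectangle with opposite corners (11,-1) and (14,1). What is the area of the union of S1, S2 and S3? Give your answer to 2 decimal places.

56.25

By inclusion–exclusion:
Individual areas: |S1| = 21.5, |S2| = 29.5, |S3| = 6.
|S1∩S2| = 0.7489.
|S1∩S3| = 0.
|S2∩S3| = 0.
|S1∩S2∩S3| = 0.
|S1 ∪ S2 ∪ S3| = 57 − 0.7489 + 0 = 56.25.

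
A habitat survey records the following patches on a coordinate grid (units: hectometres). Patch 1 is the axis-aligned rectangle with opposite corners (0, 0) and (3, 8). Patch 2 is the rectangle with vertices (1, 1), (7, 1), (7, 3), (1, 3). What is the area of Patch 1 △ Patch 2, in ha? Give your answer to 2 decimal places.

|Patch 1∩Patch 2|: x∈[1,3], y∈[1,3] → 2·2 = 4.
|Patch 1 △ Patch 2| = |Patch 1| + |Patch 2| − 2·|Patch 1∩Patch 2| = 24 + 12 − 8 = 28.00.

28.00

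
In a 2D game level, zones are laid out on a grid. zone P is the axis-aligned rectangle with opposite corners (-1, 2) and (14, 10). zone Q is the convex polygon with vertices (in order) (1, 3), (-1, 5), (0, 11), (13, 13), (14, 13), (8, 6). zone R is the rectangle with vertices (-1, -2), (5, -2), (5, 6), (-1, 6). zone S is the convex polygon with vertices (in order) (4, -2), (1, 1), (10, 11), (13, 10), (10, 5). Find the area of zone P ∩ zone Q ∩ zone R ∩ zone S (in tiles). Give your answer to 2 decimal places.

0.39

The intersection is the polygon with vertices (5,4.714), (3.93,4.256), (5,5.444).
By the shoelace formula its area is 0.39.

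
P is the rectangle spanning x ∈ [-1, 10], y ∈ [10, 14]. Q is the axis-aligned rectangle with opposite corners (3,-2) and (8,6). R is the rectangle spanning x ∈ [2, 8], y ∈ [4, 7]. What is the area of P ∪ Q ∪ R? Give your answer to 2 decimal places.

92.00

By inclusion–exclusion:
Individual areas: |P| = 44, |Q| = 40, |R| = 18.
|P∩Q| = 0 (no overlap).
|P∩R| = 0 (no overlap).
|Q∩R|: x∈[3,8], y∈[4,6] → 5·2 = 10.
|P∩Q∩R| = 0.
|P ∪ Q ∪ R| = 102 − 10 + 0 = 92.00.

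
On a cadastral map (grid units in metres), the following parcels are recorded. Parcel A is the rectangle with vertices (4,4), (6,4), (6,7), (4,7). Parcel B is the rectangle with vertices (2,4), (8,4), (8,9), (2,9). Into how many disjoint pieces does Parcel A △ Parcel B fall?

1

Parcel A △ Parcel B is a single connected region.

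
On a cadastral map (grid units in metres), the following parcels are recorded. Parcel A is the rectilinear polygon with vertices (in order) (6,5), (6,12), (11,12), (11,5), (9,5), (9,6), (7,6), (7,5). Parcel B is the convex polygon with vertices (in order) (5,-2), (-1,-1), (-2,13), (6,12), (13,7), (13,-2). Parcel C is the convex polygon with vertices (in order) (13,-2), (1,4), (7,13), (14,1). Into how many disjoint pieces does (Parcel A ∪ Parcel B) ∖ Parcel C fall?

2

(Parcel A ∪ Parcel B) ∖ Parcel C splits into 2 disjoint pieces (area 16.5774, area 92.3333).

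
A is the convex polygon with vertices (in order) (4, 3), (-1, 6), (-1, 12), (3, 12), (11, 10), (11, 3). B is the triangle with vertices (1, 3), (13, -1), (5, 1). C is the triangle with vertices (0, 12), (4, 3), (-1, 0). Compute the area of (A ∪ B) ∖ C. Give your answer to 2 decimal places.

81.31

|A ∪ B| = 96.5.
|(A ∪ B) ∩ C| = 15.1916.
|(A ∪ B) ∖ C| = 96.5 − 15.1916 = 81.31.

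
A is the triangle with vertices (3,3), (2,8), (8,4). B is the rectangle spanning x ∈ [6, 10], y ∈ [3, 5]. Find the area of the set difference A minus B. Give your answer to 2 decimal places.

|A| = 13, |A∩B| = 1.65.
|A ∖ B| = |A| − |A∩B| = 13 − 1.65 = 11.35.

11.35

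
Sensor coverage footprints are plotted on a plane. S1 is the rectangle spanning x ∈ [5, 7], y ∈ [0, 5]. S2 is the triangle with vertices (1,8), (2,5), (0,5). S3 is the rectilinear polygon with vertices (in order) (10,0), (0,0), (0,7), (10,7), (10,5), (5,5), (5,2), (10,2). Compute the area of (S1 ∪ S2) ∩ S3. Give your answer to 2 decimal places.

|S1 ∪ S2| = 13.
|(S1 ∪ S2) ∩ S3| = 6.67.

6.67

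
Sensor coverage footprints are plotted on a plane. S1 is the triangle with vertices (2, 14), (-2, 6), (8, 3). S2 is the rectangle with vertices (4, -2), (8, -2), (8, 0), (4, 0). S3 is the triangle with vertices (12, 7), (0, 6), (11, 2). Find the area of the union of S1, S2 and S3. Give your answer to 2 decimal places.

72.70

By inclusion–exclusion:
Individual areas: |S1| = 46, |S2| = 8, |S3| = 29.5.
|S1∩S2| = 0.
|S1∩S3| = 10.7986.
|S2∩S3| = 0.
|S1∩S2∩S3| = 0.
|S1 ∪ S2 ∪ S3| = 83.5 − 10.7986 + 0 = 72.70.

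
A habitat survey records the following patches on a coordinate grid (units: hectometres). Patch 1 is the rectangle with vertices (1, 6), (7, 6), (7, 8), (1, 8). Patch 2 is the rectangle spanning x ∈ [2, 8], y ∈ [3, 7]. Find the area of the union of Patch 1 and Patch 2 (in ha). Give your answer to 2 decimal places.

31.00

By inclusion–exclusion:
Individual areas: |Patch 1| = 12, |Patch 2| = 24.
|Patch 1∩Patch 2|: x∈[2,7], y∈[6,7] → 5·1 = 5.
|Patch 1 ∪ Patch 2| = 36 − 5 = 31.00.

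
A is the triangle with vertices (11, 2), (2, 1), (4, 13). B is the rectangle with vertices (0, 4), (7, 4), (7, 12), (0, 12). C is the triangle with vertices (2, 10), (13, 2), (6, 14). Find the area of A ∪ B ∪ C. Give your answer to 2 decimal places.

101.32

By inclusion–exclusion:
Individual areas: |A| = 53, |B| = 56, |C| = 38.
|A∩B| = 26.2771.
|A∩C| = 12.9335.
|B∩C| = 17.0909.
|A∩B∩C| = 10.6216.
|A ∪ B ∪ C| = 147 − 56.3015 + 10.6216 = 101.32.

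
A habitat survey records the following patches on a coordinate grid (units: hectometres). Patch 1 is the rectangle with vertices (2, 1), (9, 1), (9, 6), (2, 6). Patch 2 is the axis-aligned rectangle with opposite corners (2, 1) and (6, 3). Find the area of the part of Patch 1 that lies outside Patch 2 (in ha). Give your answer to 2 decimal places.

|Patch 1∩Patch 2|: x∈[2,6], y∈[1,3] → 4·2 = 8.
|Patch 1| = 35.
|Patch 1 ∖ Patch 2| = |Patch 1| − |Patch 1∩Patch 2| = 35 − 8 = 27.00.

27.00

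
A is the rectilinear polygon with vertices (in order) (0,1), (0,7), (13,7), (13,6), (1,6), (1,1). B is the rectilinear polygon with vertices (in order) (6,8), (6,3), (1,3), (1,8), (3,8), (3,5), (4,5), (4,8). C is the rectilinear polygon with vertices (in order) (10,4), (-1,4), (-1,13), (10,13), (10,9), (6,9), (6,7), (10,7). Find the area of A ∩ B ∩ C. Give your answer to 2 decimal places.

4.00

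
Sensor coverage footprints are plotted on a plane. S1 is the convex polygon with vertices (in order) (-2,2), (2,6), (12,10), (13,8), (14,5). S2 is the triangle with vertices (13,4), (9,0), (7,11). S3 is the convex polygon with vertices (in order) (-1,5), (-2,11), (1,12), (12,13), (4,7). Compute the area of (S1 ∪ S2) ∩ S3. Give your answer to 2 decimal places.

0.55

The region (S1 ∪ S2) ∩ S3 is the polygon with vertices (7,11), (7.913,9.935), (7.28,9.46).
By the shoelace formula its area is 0.55.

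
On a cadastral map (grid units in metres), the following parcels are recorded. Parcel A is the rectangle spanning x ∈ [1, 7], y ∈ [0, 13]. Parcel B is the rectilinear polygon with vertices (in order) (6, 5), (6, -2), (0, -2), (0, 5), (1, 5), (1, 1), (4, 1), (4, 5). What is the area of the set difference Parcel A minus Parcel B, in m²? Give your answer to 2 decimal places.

65.00

|Parcel A| = 78, |Parcel A∩Parcel B| = 13.
|Parcel A ∖ Parcel B| = |Parcel A| − |Parcel A∩Parcel B| = 78 − 13 = 65.00.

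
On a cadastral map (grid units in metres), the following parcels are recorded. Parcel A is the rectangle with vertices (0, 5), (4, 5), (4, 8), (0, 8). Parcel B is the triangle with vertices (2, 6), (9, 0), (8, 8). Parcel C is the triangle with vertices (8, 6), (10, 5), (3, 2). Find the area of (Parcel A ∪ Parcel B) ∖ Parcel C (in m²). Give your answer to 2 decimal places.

30.52

|Parcel A ∪ Parcel B| = 34.9167.
|(Parcel A ∪ Parcel B) ∩ Parcel C| = 4.3978.
|(Parcel A ∪ Parcel B) ∖ Parcel C| = 34.9167 − 4.3978 = 30.52.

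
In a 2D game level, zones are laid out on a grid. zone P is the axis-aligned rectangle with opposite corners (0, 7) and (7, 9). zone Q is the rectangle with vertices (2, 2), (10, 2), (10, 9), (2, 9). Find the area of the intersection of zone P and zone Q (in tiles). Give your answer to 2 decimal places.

|zone P∩zone Q|: x∈[2,7], y∈[7,9] → 5·2 = 10.

10.00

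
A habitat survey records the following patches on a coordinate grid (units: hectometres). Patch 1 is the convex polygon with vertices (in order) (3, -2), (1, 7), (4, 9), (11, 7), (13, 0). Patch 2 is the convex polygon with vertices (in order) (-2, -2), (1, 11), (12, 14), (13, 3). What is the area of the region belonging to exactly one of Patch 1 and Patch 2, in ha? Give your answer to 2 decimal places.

|Patch 1| = 92, |Patch 2| = 152, |Patch 1∩Patch 2| = 69.5532.
|Patch 1 △ Patch 2| = |Patch 1| + |Patch 2| − 2·|Patch 1∩Patch 2| = 92 + 152 − 139.1064 = 104.89.

104.89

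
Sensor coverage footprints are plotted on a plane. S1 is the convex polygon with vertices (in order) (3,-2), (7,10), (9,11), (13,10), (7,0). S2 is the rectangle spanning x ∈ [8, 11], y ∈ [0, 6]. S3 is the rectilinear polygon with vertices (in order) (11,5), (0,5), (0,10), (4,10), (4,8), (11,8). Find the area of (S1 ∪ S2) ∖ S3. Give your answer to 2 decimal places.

|S1 ∪ S2| = 65.3667.
|(S1 ∪ S2) ∩ S3| = 15.3667.
|(S1 ∪ S2) ∖ S3| = 65.3667 − 15.3667 = 50.00.

50.00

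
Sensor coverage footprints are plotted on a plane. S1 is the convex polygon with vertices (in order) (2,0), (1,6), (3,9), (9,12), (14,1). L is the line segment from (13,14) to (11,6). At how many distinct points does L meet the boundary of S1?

The segment meets the boundary at (11.258,7.032).

1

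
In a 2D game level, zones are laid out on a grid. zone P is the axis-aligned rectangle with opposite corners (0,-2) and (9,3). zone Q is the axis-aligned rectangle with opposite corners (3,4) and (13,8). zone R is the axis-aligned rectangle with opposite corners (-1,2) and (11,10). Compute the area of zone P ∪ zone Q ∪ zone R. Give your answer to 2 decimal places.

By inclusion–exclusion:
Individual areas: |zone P| = 45, |zone Q| = 40, |zone R| = 96.
|zone P∩zone Q| = 0 (no overlap).
|zone P∩zone R|: x∈[0,9], y∈[2,3] → 9·1 = 9.
|zone Q∩zone R|: x∈[3,11], y∈[4,8] → 8·4 = 32.
|zone P∩zone Q∩zone R| = 0.
|zone P ∪ zone Q ∪ zone R| = 181 − 41 + 0 = 140.00.

140.00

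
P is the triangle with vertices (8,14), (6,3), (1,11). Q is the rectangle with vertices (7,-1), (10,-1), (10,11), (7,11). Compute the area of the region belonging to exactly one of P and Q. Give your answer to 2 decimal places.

70.36

|P| = 35.5, |Q| = 36, |P∩Q| = 0.5682.
|P △ Q| = |P| + |Q| − 2·|P∩Q| = 35.5 + 36 − 1.1364 = 70.36.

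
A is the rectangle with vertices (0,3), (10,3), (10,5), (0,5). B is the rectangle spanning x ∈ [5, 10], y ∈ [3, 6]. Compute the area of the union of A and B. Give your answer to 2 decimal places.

25.00

By inclusion–exclusion:
Individual areas: |A| = 20, |B| = 15.
|A∩B|: x∈[5,10], y∈[3,5] → 5·2 = 10.
|A ∪ B| = 35 − 10 = 25.00.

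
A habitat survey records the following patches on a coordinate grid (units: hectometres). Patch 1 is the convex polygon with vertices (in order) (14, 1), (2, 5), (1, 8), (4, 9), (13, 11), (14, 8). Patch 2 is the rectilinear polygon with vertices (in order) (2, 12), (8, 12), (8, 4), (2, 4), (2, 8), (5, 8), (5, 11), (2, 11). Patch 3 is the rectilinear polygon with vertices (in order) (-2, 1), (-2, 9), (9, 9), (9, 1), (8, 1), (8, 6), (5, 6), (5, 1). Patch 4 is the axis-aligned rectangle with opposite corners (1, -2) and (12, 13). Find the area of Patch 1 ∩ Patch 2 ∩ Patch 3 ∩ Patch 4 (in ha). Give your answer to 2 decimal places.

19.50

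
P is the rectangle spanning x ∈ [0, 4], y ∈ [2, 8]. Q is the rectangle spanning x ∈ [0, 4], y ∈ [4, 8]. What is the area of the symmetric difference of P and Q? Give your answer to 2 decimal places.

|P∩Q|: x∈[0,4], y∈[4,8] → 4·4 = 16.
|P △ Q| = |P| + |Q| − 2·|P∩Q| = 24 + 16 − 32 = 8.00.

8.00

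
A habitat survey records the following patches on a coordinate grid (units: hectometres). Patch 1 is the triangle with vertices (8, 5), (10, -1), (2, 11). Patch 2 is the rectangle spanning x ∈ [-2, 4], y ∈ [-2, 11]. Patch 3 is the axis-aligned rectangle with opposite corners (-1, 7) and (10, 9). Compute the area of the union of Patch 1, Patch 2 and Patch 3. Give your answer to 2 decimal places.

99.33

By inclusion–exclusion:
Individual areas: |Patch 1| = 12, |Patch 2| = 78, |Patch 3| = 22.
|Patch 1∩Patch 2| = 1.
|Patch 1∩Patch 3| = 2.
|Patch 2∩Patch 3|: x∈[-1,4], y∈[7,9] → 5·2 = 10.
|Patch 1∩Patch 2∩Patch 3| = 0.3333.
|Patch 1 ∪ Patch 2 ∪ Patch 3| = 112 − 13 + 0.3333 = 99.33.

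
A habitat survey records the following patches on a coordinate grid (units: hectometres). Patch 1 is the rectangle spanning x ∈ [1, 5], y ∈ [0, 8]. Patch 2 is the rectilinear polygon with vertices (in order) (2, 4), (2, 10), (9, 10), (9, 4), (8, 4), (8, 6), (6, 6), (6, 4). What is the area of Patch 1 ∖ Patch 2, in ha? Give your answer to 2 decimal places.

20.00

|Patch 1| = 32, |Patch 1∩Patch 2| = 12.
|Patch 1 ∖ Patch 2| = |Patch 1| − |Patch 1∩Patch 2| = 32 − 12 = 20.00.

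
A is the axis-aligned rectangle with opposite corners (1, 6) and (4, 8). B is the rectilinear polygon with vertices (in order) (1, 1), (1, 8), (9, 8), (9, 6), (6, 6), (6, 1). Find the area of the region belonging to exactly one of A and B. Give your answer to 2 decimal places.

35.00

|A| = 6, |B| = 41, |A∩B| = 6.
|A △ B| = |A| + |B| − 2·|A∩B| = 6 + 41 − 12 = 35.00.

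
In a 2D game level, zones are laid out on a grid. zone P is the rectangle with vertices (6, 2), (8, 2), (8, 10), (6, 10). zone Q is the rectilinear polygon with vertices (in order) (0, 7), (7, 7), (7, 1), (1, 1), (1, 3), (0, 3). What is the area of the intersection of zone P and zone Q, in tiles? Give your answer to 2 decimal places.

5.00

The intersection is the polygon with vertices (6,2), (6,7), (7,7), (7,2).
By the shoelace formula its area is 5.00.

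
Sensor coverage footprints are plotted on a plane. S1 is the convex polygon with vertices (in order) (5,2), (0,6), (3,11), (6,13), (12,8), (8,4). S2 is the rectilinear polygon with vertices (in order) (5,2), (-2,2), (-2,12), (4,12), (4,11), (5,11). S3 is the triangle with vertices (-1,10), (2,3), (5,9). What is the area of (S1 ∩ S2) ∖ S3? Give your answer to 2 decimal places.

|S1 ∩ S2| = 27.8333.
|(S1 ∩ S2) ∩ S3| = 13.7672.
|(S1 ∩ S2) ∖ S3| = 27.8333 − 13.7672 = 14.07.

14.07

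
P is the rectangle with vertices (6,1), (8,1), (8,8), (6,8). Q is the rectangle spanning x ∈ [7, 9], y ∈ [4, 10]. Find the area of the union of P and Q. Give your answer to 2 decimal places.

22.00

By inclusion–exclusion:
Individual areas: |P| = 14, |Q| = 12.
|P∩Q|: x∈[7,8], y∈[4,8] → 1·4 = 4.
|P ∪ Q| = 26 − 4 = 22.00.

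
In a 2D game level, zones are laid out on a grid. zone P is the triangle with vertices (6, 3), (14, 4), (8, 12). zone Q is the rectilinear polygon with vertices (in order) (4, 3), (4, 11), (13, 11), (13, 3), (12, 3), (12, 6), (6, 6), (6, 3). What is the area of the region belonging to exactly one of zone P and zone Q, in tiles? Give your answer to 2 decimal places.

|zone P| = 35, |zone Q| = 54, |zone P∩zone Q| = 19.0347.
|zone P △ zone Q| = |zone P| + |zone Q| − 2·|zone P∩zone Q| = 35 + 54 − 38.0694 = 50.93.

50.93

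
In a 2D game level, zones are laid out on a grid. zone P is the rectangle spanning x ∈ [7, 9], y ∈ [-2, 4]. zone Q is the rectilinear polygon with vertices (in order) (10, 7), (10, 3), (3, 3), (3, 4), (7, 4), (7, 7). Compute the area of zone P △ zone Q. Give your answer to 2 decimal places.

|zone P| = 12, |zone Q| = 16, |zone P∩zone Q| = 2.
|zone P △ zone Q| = |zone P| + |zone Q| − 2·|zone P∩zone Q| = 12 + 16 − 4 = 24.00.

24.00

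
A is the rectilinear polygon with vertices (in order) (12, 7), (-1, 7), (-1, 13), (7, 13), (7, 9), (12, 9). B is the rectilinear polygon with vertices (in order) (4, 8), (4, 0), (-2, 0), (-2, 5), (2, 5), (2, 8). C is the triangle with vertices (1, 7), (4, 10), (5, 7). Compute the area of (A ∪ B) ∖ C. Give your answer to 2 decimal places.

86.00

|A ∪ B| = 92.
|(A ∪ B) ∩ C| = 6.
|(A ∪ B) ∖ C| = 92 − 6 = 86.00.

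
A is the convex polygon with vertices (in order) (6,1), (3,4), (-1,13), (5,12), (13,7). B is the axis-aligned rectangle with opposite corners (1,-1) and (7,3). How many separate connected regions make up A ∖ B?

1

A ∖ B is a single connected region.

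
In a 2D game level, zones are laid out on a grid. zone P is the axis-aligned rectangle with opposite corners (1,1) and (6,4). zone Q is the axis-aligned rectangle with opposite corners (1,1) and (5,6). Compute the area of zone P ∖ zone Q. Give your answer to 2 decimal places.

3.00

|zone P∩zone Q|: x∈[1,5], y∈[1,4] → 4·3 = 12.
|zone P| = 15.
|zone P ∖ zone Q| = |zone P| − |zone P∩zone Q| = 15 − 12 = 3.00.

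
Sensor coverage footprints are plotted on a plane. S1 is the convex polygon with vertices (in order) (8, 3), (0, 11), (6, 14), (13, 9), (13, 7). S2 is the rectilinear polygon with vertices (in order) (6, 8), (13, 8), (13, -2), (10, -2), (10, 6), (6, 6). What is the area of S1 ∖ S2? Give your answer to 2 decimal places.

|S1| = 74.5, |S1∩S2| = 14.6.
|S1 ∖ S2| = |S1| − |S1∩S2| = 74.5 − 14.6 = 59.90.

59.90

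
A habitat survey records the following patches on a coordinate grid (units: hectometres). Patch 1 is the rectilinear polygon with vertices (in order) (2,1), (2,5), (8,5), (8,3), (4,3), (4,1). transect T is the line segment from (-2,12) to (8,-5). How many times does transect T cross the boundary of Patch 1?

The segment meets the boundary at (4,1.8), (2.118,5).

2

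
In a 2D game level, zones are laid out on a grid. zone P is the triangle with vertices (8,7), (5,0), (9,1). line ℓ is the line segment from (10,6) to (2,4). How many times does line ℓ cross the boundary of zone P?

2

The segment meets the boundary at (7.28,5.32), (8.24,5.56).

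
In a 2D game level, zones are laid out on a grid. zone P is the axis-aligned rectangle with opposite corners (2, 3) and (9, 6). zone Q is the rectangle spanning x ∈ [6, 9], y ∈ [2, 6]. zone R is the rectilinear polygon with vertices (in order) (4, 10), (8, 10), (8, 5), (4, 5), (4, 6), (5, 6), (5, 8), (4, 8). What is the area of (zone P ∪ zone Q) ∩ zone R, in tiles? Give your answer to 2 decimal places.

The region (zone P ∪ zone Q) ∩ zone R is the polygon with vertices (5,6), (6,6), (8,6), (8,5), (4,5), (4,6).
By the shoelace formula its area is 4.00.

4.00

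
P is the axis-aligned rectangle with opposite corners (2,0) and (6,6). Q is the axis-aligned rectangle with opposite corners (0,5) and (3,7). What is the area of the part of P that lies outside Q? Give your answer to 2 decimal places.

|P∩Q|: x∈[2,3], y∈[5,6] → 1·1 = 1.
|P| = 24.
|P ∖ Q| = |P| − |P∩Q| = 24 − 1 = 23.00.

23.00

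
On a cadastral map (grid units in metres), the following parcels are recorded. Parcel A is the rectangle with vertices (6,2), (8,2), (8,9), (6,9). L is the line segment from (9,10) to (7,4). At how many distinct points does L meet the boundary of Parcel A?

The segment meets the boundary at (8,7).

1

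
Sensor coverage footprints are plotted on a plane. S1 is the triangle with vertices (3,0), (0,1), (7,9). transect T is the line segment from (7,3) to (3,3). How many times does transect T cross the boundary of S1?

The segment meets the boundary at (4.333,3).

1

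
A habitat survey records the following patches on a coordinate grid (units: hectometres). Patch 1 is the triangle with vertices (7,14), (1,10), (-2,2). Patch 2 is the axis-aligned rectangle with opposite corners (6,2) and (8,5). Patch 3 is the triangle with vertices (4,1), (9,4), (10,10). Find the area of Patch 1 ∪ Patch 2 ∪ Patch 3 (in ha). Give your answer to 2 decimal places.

33.43

By inclusion–exclusion:
Individual areas: |Patch 1| = 18, |Patch 2| = 6, |Patch 3| = 13.5.
|Patch 1∩Patch 2| = 0.
|Patch 1∩Patch 3| = 0.
|Patch 2∩Patch 3| = 4.0667.
|Patch 1∩Patch 2∩Patch 3| = 0.
|Patch 1 ∪ Patch 2 ∪ Patch 3| = 37.5 − 4.0667 + 0 = 33.43.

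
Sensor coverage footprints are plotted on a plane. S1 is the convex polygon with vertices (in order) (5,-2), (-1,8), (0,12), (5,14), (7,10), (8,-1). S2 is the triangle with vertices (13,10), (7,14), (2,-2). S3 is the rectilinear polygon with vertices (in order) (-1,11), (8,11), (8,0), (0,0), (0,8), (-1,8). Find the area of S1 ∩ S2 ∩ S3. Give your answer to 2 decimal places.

24.51

The intersection is the polygon with vertices (6.062,11), (6.5,11), (7,10), (7.541,4.045), (3.833,0), (3.8,0), (3.027,1.288).
By the shoelace formula its area is 24.51.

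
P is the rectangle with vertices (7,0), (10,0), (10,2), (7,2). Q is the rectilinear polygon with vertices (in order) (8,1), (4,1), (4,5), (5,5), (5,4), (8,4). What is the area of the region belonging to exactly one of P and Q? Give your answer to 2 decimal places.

17.00

|P| = 6, |Q| = 13, |P∩Q| = 1.
|P △ Q| = |P| + |Q| − 2·|P∩Q| = 6 + 13 − 2 = 17.00.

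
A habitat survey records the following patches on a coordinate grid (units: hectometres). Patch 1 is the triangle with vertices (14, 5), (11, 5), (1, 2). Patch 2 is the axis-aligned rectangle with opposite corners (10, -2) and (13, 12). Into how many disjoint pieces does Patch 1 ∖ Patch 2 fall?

2

Patch 1 ∖ Patch 2 splits into 2 disjoint pieces (area 0.1154, area 2.8038).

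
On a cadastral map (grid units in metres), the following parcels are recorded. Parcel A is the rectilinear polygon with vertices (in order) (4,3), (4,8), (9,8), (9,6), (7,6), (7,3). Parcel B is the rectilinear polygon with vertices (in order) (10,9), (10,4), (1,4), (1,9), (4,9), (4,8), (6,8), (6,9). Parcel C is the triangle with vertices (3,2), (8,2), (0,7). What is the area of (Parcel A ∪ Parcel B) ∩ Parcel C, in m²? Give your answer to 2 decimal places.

5.58

The region (Parcel A ∪ Parcel B) ∩ Parcel C is the polygon with vertices (1.8,4), (1,5.333), (1,6.375), (6.4,3), (4,3), (4,4).
By the shoelace formula its area is 5.58.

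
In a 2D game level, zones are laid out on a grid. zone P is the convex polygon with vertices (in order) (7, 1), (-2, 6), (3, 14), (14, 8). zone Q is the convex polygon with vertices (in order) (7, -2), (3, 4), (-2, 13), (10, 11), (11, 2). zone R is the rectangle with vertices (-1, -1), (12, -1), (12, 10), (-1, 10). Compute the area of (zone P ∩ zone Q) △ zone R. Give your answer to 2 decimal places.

|zone P ∩ zone Q| = 80.1.
|(zone P ∩ zone Q) ∩ zone R| = 65.8356.
|(zone P ∩ zone Q) △ zone R| = 80.1 + 143 − 131.6712 = 91.43.

91.43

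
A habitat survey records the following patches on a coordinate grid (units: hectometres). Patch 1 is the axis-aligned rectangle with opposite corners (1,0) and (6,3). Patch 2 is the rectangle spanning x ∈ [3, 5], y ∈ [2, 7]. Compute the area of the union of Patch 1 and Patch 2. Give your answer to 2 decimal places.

By inclusion–exclusion:
Individual areas: |Patch 1| = 15, |Patch 2| = 10.
|Patch 1∩Patch 2|: x∈[3,5], y∈[2,3] → 2·1 = 2.
|Patch 1 ∪ Patch 2| = 25 − 2 = 23.00.

23.00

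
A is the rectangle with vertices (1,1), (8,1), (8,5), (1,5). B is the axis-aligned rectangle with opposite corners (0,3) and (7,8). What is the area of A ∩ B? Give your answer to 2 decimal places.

12.00

|A∩B|: x∈[1,7], y∈[3,5] → 6·2 = 12.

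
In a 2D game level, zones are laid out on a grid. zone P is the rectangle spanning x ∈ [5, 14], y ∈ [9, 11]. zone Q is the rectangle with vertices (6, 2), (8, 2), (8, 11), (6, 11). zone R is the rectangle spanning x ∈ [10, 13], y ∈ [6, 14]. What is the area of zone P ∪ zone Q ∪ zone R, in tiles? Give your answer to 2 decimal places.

50.00

By inclusion–exclusion:
Individual areas: |zone P| = 18, |zone Q| = 18, |zone R| = 24.
|zone P∩zone Q|: x∈[6,8], y∈[9,11] → 2·2 = 4.
|zone P∩zone R|: x∈[10,13], y∈[9,11] → 3·2 = 6.
|zone Q∩zone R| = 0 (no overlap).
|zone P∩zone Q∩zone R| = 0.
|zone P ∪ zone Q ∪ zone R| = 60 − 10 + 0 = 50.00.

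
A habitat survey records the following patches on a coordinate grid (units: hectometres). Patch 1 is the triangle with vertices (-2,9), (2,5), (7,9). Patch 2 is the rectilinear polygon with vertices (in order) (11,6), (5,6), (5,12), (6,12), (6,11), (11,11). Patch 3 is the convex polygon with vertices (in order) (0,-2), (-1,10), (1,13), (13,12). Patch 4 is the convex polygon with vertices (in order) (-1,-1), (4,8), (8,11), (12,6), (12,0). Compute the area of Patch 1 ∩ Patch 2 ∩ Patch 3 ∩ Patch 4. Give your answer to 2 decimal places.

1.56

The intersection is the polygon with vertices (5,8.75), (5.333,9), (7,9), (5,7.4).
By the shoelace formula its area is 1.56.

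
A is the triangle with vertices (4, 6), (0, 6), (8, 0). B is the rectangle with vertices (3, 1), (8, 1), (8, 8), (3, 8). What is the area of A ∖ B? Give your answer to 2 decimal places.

|A| = 12, |A∩B| = 8.2917.
|A ∖ B| = |A| − |A∩B| = 12 − 8.2917 = 3.71.

3.71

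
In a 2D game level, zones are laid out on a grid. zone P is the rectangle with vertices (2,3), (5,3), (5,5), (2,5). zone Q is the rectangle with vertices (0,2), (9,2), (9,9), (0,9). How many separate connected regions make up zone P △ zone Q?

zone P △ zone Q is a single connected region.

1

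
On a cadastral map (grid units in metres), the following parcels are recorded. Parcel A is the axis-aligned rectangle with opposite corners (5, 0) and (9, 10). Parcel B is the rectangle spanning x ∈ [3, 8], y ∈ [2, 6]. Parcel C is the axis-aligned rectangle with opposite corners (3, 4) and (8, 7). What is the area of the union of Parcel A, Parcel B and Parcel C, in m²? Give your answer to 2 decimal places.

50.00

By inclusion–exclusion:
Individual areas: |Parcel A| = 40, |Parcel B| = 20, |Parcel C| = 15.
|Parcel A∩Parcel B|: x∈[5,8], y∈[2,6] → 3·4 = 12.
|Parcel A∩Parcel C|: x∈[5,8], y∈[4,7] → 3·3 = 9.
|Parcel B∩Parcel C|: x∈[3,8], y∈[4,6] → 5·2 = 10.
|Parcel A∩Parcel B∩Parcel C| = 6.
|Parcel A ∪ Parcel B ∪ Parcel C| = 75 − 31 + 6 = 50.00.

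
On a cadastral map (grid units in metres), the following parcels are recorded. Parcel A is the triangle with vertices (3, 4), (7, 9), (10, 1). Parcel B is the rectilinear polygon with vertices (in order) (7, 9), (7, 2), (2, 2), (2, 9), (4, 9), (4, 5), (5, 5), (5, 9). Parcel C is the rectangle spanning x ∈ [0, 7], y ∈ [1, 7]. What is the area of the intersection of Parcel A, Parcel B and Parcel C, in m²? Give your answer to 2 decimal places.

10.95

The intersection is the polygon with vertices (4,5), (5,5), (5,6.5), (5.4,7), (7,7), (7,2.286), (3,4), (4,5.25).
By the shoelace formula its area is 10.95.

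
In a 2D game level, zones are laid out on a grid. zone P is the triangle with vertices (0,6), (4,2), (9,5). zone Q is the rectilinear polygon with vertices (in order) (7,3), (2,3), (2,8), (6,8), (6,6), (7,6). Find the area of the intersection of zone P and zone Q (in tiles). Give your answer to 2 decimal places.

The intersection is the polygon with vertices (2,4), (2,5.778), (7,5.222), (7,3.8), (5.667,3), (3,3).
By the shoelace formula its area is 11.47.

11.47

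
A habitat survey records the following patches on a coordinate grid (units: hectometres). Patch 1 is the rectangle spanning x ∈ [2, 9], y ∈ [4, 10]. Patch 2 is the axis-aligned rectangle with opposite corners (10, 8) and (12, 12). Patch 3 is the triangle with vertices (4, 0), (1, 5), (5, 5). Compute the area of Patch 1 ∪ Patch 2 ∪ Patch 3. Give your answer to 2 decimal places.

By inclusion–exclusion:
Individual areas: |Patch 1| = 42, |Patch 2| = 8, |Patch 3| = 10.
|Patch 1∩Patch 2| = 0 (no overlap).
|Patch 1∩Patch 3| = 2.9.
|Patch 2∩Patch 3| = 0.
|Patch 1∩Patch 2∩Patch 3| = 0.
|Patch 1 ∪ Patch 2 ∪ Patch 3| = 60 − 2.9 + 0 = 57.10.

57.10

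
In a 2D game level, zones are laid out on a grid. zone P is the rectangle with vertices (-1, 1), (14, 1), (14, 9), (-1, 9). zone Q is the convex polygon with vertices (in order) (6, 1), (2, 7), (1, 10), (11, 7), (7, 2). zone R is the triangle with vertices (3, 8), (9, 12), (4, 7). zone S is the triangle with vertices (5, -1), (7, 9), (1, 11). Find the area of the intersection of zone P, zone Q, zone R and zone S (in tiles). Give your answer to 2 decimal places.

2.43

The intersection is the polygon with vertices (4,7), (3,8), (4.448,8.966), (5.615,8.615).
By the shoelace formula its area is 2.43.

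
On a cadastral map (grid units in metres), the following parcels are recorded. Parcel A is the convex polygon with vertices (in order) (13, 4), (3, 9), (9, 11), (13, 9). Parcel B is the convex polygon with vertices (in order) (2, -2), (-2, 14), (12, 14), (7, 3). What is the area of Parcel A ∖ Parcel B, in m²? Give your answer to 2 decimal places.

17.96

|Parcel A| = 35, |Parcel A∩Parcel B| = 17.037.
|Parcel A ∖ Parcel B| = |Parcel A| − |Parcel A∩Parcel B| = 35 − 17.037 = 17.96.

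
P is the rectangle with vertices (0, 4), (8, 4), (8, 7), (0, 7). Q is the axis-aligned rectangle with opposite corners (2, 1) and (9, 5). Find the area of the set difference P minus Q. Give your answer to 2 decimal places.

|P∩Q|: x∈[2,8], y∈[4,5] → 6·1 = 6.
|P| = 24.
|P ∖ Q| = |P| − |P∩Q| = 24 − 6 = 18.00.

18.00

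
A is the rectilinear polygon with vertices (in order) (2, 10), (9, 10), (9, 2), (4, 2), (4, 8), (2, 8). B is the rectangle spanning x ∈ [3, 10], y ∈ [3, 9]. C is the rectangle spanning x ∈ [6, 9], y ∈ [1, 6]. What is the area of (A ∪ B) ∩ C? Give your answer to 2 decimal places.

12.00

The region (A ∪ B) ∩ C is the polygon with vertices (9,2), (6,2), (6,6), (9,6), (9,3).
By the shoelace formula its area is 12.00.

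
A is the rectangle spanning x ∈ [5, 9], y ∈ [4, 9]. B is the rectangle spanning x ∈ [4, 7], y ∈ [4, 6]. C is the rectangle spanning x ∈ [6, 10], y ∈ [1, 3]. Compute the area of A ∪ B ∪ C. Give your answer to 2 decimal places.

30.00

By inclusion–exclusion:
Individual areas: |A| = 20, |B| = 6, |C| = 8.
|A∩B|: x∈[5,7], y∈[4,6] → 2·2 = 4.
|A∩C| = 0 (no overlap).
|B∩C| = 0 (no overlap).
|A∩B∩C| = 0.
|A ∪ B ∪ C| = 34 − 4 + 0 = 30.00.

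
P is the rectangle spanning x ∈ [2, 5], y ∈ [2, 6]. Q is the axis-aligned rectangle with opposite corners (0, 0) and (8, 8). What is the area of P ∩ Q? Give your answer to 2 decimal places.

|P∩Q|: x∈[2,5], y∈[2,6] → 3·4 = 12.

12.00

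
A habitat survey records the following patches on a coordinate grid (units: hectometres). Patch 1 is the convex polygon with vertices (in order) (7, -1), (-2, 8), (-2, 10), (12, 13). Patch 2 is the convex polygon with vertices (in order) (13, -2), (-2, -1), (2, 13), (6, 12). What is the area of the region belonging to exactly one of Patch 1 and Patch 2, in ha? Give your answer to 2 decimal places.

|Patch 1| = 99.5, |Patch 2| = 131.5, |Patch 1∩Patch 2| = 69.5298.
|Patch 1 △ Patch 2| = |Patch 1| + |Patch 2| − 2·|Patch 1∩Patch 2| = 99.5 + 131.5 − 139.0597 = 91.94.

91.94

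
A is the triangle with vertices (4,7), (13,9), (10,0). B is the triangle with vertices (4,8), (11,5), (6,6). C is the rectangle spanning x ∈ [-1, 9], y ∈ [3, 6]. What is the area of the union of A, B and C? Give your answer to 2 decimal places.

59.29

By inclusion–exclusion:
Individual areas: |A| = 37.5, |B| = 4, |C| = 30.
|A∩B| = 3.6408.
|A∩C| = 8.5714.
|B∩C| = 0.8762.
|A∩B∩C| = 0.8762.
|A ∪ B ∪ C| = 71.5 − 13.0884 + 0.8762 = 59.29.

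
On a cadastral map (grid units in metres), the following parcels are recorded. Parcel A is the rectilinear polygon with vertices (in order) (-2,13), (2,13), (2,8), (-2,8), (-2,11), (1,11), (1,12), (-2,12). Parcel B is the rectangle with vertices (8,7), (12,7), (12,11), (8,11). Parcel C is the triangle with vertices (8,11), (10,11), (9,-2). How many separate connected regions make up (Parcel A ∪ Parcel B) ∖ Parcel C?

3

(Parcel A ∪ Parcel B) ∖ Parcel C splits into 3 disjoint pieces (area 17, area 8.6154, area 0.6154).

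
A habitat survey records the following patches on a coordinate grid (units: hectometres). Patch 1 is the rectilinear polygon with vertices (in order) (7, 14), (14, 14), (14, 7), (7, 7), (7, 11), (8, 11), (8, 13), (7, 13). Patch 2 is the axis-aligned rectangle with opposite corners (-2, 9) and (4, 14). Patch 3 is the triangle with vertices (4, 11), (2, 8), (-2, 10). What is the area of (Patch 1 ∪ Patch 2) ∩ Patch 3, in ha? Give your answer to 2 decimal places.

6.67

The region (Patch 1 ∪ Patch 2) ∩ Patch 3 is the polygon with vertices (0,9), (-2,10), (4,11), (2.667,9).
By the shoelace formula its area is 6.67.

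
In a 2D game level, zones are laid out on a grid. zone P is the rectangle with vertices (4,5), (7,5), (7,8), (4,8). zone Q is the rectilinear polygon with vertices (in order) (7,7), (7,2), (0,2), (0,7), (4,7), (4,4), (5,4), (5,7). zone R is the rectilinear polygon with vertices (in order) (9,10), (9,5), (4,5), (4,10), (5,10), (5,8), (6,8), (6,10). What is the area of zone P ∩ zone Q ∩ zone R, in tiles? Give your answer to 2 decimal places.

4.00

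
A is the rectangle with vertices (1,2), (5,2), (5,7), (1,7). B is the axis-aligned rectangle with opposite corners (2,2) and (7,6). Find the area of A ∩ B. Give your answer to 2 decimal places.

|A∩B|: x∈[2,5], y∈[2,6] → 3·4 = 12.

12.00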